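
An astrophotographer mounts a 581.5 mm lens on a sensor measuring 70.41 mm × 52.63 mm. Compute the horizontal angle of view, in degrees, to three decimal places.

6.929°

Angle of view α = 2·arctan(w/2f) with w = 70.41 mm and f = 581.5 mm.
w/2f = 0.06054; arctan(0.06054) ≈ 3.4646°, so α ≈ 6.9291°.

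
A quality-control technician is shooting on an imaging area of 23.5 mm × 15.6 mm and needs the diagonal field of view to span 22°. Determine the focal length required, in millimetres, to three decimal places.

72.555 mm

Sensor diagonal = √(23.5² + 15.6²) = √795.6100 ≈ 28.2066 mm.
From α = 2·arctan(d/2f) we get f = d / (2·tan(α/2)).
With d = 28.2066 mm and α/2 = 11°, tan(α/2) ≈ 0.19438, so f ≈ 28.2066 / 0.38876 ≈ 72.5551 mm.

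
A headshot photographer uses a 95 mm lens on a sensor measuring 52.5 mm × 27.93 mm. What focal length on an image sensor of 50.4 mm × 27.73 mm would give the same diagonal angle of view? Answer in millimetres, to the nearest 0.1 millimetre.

Sensor diagonal = √(52.5² + 27.93²) = √3536.3349 ≈ 59.4671 mm.
Sensor diagonal = √(50.4² + 27.73²) = √3309.1129 ≈ 57.5249 mm.
Equal angle of view means equal diagonal/f ratio, so f₂ = f₁ · (diagonal₂/diagonal₁) = 95 × 57.5249/59.4671.
f₂ = 95 × 0.96734 ≈ 91.897 mm.

91.9 mm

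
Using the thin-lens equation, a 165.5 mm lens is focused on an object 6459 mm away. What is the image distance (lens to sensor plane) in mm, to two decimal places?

169.85 mm

1/dᵢ = 1/f − 1/dₒ = 1/165.5 − 1/6459 = 0.0058875 mm⁻¹.
dᵢ = 1/0.0058875 ≈ 169.8521 mm.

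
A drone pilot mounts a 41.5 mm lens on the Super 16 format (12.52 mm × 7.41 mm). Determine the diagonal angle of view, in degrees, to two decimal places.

19.88°

Sensor diagonal = √(12.52² + 7.41²) = √211.6585 ≈ 14.5485 mm.
Angle of view α = 2·arctan(d/2f) with d = 14.5485 mm and f = 41.5 mm.
d/2f = 0.17528; arctan(0.17528) ≈ 9.9420°, so α ≈ 19.8840°.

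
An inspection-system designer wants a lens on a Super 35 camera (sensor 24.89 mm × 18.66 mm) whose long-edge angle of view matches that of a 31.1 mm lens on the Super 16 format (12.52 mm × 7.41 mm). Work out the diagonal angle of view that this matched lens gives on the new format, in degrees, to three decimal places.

28.242°

Equal long-edge AOV ⇒ f₂ = f₁ · 24.89/12.52 = 31.1 × 1.98802 ≈ 61.8274 mm.
Sensor diagonal = √(24.89² + 18.66²) = √967.7077 ≈ 31.1080 mm.
Diagonal AOV on the new format = 2·arctan(31.1080 / (2 × 61.8274)) = 2·arctan(0.25157) ≈ 28.2419°.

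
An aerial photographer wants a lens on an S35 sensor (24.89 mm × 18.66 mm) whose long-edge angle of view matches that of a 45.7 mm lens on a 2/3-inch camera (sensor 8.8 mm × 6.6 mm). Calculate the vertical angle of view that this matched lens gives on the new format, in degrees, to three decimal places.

Equal long-edge AOV ⇒ f₂ = f₁ · 24.89/8.8 = 45.7 × 2.82841 ≈ 129.2583 mm.
Vertical AOV on the new format = 2·arctan(18.66 / (2 × 129.2583)) = 2·arctan(0.07218) ≈ 8.2570°.

8.257°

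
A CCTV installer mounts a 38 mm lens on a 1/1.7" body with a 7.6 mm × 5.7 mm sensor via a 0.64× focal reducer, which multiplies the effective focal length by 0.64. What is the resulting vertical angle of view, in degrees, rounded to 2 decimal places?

Effective focal length f = 38 × 0.64 = 24.32 mm.
α = 2·arctan(5.7 / (2 × 24.32)) = 2·arctan(0.11719) ≈ 13.3677°.

13.37°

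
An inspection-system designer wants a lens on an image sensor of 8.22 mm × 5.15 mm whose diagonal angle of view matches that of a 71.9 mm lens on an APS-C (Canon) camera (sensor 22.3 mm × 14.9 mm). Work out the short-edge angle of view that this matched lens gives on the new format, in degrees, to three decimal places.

11.310°

Sensor diagonal = √(22.3² + 14.9²) = √719.3000 ≈ 26.8198 mm.
Sensor diagonal = √(8.22² + 5.15²) = √94.0909 ≈ 9.7000 mm.
Equal diagonal AOV ⇒ f₂ = f₁ · 9.7000/26.8198 = 71.9 × 0.36168 ≈ 26.0044 mm.
Short-edge AOV on the new format = 2·arctan(5.15 / (2 × 26.0044)) = 2·arctan(0.09902) ≈ 11.3102°.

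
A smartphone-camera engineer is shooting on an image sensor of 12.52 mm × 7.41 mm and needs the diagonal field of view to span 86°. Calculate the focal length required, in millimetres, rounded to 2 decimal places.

7.80 mm

Sensor diagonal = √(12.52² + 7.41²) = √211.6585 ≈ 14.5485 mm.
From α = 2·arctan(d/2f) we get f = d / (2·tan(α/2)).
With d = 14.5485 mm and α/2 = 43°, tan(α/2) ≈ 0.93252, so f ≈ 14.5485 / 1.86503 ≈ 7.8007 mm.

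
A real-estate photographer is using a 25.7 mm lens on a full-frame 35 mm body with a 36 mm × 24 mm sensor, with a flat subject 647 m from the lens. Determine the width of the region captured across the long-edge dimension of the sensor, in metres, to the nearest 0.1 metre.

906.3 m

dₒ: 647 m = 647000 mm.
Similar triangles through the lens centre give W/dₒ = w/dᵢ; with 1/f = 1/dₒ + 1/dᵢ this gives W = w·(dₒ − f)/f.
W = 36 mm × (647000 − 25.7) / 25.7 = 36 × 25174.0973 ≈ 906267.502 mm = 906.268 m.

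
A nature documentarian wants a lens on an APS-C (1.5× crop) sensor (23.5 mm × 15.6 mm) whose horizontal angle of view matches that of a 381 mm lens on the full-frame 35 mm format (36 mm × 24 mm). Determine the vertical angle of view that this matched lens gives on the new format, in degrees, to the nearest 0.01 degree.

Equal horizontal AOV ⇒ f₂ = f₁ · 23.5/36 = 381 × 0.65278 ≈ 248.7083 mm.
Vertical AOV on the new format = 2·arctan(15.6 / (2 × 248.7083)) = 2·arctan(0.03136) ≈ 3.5926°.

3.59°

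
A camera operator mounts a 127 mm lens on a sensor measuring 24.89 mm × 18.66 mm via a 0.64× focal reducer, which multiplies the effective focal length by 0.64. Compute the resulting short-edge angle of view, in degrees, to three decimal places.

Effective focal length f = 127 × 0.64 = 81.28 mm.
α = 2·arctan(18.66 / (2 × 81.28)) = 2·arctan(0.11479) ≈ 13.0965°.

13.096°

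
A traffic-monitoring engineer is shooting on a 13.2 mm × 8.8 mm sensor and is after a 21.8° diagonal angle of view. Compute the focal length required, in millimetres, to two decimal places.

Sensor diagonal = √(13.2² + 8.8²) = √251.6800 ≈ 15.8644 mm.
From α = 2·arctan(d/2f) we get f = d / (2·tan(α/2)).
With d = 15.8644 mm and α/2 = 10.9°, tan(α/2) ≈ 0.19257, so f ≈ 15.8644 / 0.38514 ≈ 41.1914 mm.

41.19 mm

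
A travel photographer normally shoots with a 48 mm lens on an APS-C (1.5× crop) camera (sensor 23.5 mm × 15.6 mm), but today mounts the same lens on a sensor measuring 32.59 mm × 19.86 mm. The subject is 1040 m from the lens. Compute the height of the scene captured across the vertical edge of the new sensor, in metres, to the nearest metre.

430 m

The focal length stays 48 mm; the relevant sensor dimension is now h = 19.86 mm. Object distance dₒ = 1040 m = 1.04e+06 mm.
Thin-lens field height W = h·(dₒ − f)/f = 19.86 × (1.04e+06 − 48)/48 ≈ 430280.140 mm = 430.28 m.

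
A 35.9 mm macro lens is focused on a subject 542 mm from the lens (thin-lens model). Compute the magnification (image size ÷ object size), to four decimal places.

Thin lens: 1/f = 1/dₒ + 1/dᵢ → 1/dᵢ = 1/35.9 − 1/542 = 0.0260101 mm⁻¹, so dᵢ ≈ 38.4466 mm.
Magnification m = dᵢ/dₒ = 38.4466/542 ≈ 0.07093.

0.0709×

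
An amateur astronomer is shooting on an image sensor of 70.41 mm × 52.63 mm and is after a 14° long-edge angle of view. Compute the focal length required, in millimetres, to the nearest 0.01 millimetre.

From α = 2·arctan(w/2f) we get f = w / (2·tan(α/2)).
With w = 70.41 mm and α/2 = 7°, tan(α/2) ≈ 0.12278, so f ≈ 70.41 / 0.24557 ≈ 286.7217 mm.

286.72 mm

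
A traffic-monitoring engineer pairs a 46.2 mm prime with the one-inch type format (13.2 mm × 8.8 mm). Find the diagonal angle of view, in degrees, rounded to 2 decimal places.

Sensor diagonal = √(13.2² + 8.8²) = √251.6800 ≈ 15.8644 mm.
Angle of view α = 2·arctan(d/2f) with d = 15.8644 mm and f = 46.2 mm.
d/2f = 0.17169; arctan(0.17169) ≈ 9.7423°, so α ≈ 19.4846°.

19.48°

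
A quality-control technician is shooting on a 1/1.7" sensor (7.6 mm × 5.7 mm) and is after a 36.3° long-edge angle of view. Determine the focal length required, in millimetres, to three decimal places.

From α = 2·arctan(w/2f) we get f = w / (2·tan(α/2)).
With w = 7.6 mm and α/2 = 18.15°, tan(α/2) ≈ 0.32782, so f ≈ 7.6 / 0.65563 ≈ 11.5918 mm.

11.592 mm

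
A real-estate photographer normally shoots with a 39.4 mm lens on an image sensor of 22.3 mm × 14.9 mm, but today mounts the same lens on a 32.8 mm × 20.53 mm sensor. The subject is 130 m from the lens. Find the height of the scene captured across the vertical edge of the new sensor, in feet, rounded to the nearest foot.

222 ft

The focal length stays 39.4 mm; the relevant sensor dimension is now h = 20.53 mm. Object distance dₒ = 130 m = 130000 mm.
Thin-lens field height W = h·(dₒ − f)/f = 20.53 × (130000 − 39.4)/39.4 ≈ 67718.049 mm = 67718.049/304.8 ft = 222.172 ft.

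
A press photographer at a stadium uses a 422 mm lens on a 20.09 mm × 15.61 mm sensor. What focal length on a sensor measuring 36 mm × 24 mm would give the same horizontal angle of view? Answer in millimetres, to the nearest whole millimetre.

Equal angle of view means equal width/f ratio, so f₂ = f₁ · (width₂/width₁) = 422 × 36/20.09.
f₂ = 422 × 1.79194 ≈ 756.197 mm.

756 mm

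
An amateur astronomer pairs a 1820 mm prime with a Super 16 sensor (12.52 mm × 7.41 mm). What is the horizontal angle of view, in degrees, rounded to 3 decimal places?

0.394°

Angle of view α = 2·arctan(w/2f) with w = 12.52 mm and f = 1820 mm.
w/2f = 0.00344; arctan(0.00344) ≈ 0.1971°, so α ≈ 0.3941°.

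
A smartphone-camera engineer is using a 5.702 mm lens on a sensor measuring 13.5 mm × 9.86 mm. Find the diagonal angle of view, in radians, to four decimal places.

1.9443 rad

Sensor diagonal = √(13.5² + 9.86²) = √279.4696 ≈ 16.7173 mm.
Angle of view α = 2·arctan(d/2f) with d = 16.7173 mm and f = 5.702 mm.
d/2f = 1.46592; arctan(1.46592) ≈ 0.9721 rad, so α ≈ 1.9443 rad.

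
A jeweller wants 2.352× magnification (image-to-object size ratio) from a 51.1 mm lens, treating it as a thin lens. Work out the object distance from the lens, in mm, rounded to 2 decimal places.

With m = dᵢ/dₒ and 1/f = 1/dₒ + 1/dᵢ, substituting dᵢ = m·dₒ gives 1/f = (1 + 1/m)/dₒ, hence dₒ = f·(1 + 1/m).
dₒ = 51.1 × (1 + 1/2.352) = 51.1 × 1.42517 ≈ 72.826 mm.

72.83 mm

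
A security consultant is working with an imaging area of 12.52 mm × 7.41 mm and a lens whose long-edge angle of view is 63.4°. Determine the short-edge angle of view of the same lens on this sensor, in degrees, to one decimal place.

From the long-edge AOV: f = 12.52 / (2·tan(31.7°)) = 12.52 / 1.23523 ≈ 10.1358 mm.
Short-edge AOV = 2·arctan(7.41 / (2 × 10.1358)) = 2·arctan(0.36554) ≈ 40.1583°.

40.2°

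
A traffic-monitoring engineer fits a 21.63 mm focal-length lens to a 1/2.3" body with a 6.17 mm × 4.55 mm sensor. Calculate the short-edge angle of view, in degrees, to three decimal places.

12.008°

Angle of view α = 2·arctan(h/2f) with h = 4.55 mm and f = 21.63 mm.
h/2f = 0.10518; arctan(0.10518) ≈ 6.0042°, so α ≈ 12.0084°.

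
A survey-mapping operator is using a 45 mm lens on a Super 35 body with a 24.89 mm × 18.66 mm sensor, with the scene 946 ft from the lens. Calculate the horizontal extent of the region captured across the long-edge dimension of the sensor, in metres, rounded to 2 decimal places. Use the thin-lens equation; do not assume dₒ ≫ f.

159.46 m

dₒ: 946 ft × 304.8 mm/ft = 288340.79 mm.
Similar triangles through the lens centre give W/dₒ = w/dᵢ; with 1/f = 1/dₒ + 1/dᵢ this gives W = w·(dₒ − f)/f.
W = 24.89 mm × (288341 − 45) / 45 = 24.89 × 6406.5731 ≈ 159459.605 mm = 159.46 m.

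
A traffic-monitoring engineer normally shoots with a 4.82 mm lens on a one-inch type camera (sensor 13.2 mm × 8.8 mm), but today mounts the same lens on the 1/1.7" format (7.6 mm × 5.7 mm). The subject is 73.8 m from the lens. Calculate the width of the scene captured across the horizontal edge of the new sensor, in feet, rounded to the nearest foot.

382 ft

The focal length stays 4.82 mm; the relevant sensor dimension is now w = 7.6 mm. Object distance dₒ = 73.8 m = 73800 mm.
Thin-lens field width W = w·(dₒ − f)/f = 7.6 × (73800 − 4.82)/4.82 ≈ 116357.545 mm = 116357.545/304.8 ft = 381.75 ft.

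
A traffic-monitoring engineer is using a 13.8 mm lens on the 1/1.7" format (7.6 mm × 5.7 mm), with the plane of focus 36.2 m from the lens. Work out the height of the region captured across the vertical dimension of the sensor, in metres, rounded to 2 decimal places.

14.95 m

dₒ: 36.2 m = 36200 mm.
Similar triangles through the lens centre give W/dₒ = h/dᵢ; with 1/f = 1/dₒ + 1/dᵢ this gives W = h·(dₒ − f)/f.
W = 5.7 mm × (36200 − 13.8) / 13.8 = 5.7 × 2622.1884 ≈ 14946.474 mm = 14.9465 m.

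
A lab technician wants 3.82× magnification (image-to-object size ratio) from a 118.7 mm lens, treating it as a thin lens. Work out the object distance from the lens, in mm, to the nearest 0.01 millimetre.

With m = dᵢ/dₒ and 1/f = 1/dₒ + 1/dᵢ, substituting dᵢ = m·dₒ gives 1/f = (1 + 1/m)/dₒ, hence dₒ = f·(1 + 1/m).
dₒ = 118.7 × (1 + 1/3.82) = 118.7 × 1.26178 ≈ 149.773 mm.

149.77 mm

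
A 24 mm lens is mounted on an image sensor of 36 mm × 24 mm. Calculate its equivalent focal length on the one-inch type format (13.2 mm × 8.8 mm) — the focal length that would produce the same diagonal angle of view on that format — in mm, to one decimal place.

8.8 mm

Sensor diagonal = √(36² + 24²) = √1872.0000 ≈ 43.2666 mm.
Sensor diagonal = √(13.2² + 8.8²) = √251.6800 ≈ 15.8644 mm.
Equal angle of view means equal diagonal/f ratio, so f₂ = f₁ · (diagonal₂/diagonal₁) = 24 × 15.8644/43.2666.
f₂ = 24 × 0.36667 ≈ 8.800 mm.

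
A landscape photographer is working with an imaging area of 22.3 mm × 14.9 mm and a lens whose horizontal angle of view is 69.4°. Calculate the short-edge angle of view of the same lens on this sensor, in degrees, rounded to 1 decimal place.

From the horizontal AOV: f = 22.3 / (2·tan(34.7°)) = 22.3 / 1.38487 ≈ 16.1026 mm.
Short-edge AOV = 2·arctan(14.9 / (2 × 16.1026)) = 2·arctan(0.46266) ≈ 49.6559°.

49.7°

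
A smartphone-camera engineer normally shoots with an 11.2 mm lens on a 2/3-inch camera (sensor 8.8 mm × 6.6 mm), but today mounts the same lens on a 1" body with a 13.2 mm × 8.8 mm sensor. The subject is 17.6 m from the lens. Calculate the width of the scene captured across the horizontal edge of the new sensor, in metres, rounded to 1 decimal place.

20.7 m

The focal length stays 11.2 mm; the relevant sensor dimension is now w = 13.2 mm. Object distance dₒ = 17.6 m = 17600 mm.
Thin-lens field width W = w·(dₒ − f)/f = 13.2 × (17600 − 11.2)/11.2 ≈ 20729.657 mm = 20.7297 m.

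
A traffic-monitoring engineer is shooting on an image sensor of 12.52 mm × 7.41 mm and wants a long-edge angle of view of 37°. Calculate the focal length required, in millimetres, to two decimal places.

From α = 2·arctan(w/2f) we get f = w / (2·tan(α/2)).
With w = 12.52 mm and α/2 = 18.5°, tan(α/2) ≈ 0.33460, so f ≈ 12.52 / 0.66919 ≈ 18.7092 mm.

18.71 mm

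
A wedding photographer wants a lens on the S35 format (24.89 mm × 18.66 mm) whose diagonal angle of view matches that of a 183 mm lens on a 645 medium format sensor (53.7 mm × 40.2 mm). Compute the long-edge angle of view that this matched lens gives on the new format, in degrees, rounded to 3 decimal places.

Sensor diagonal = √(53.7² + 40.2²) = √4499.7300 ≈ 67.0800 mm.
Sensor diagonal = √(24.89² + 18.66²) = √967.7077 ≈ 31.1080 mm.
Equal diagonal AOV ⇒ f₂ = f₁ · 31.1080/67.0800 = 183 × 0.46374 ≈ 84.8653 mm.
Long-edge AOV on the new format = 2·arctan(24.89 / (2 × 84.8653)) = 2·arctan(0.14664) ≈ 16.6853°.

16.685°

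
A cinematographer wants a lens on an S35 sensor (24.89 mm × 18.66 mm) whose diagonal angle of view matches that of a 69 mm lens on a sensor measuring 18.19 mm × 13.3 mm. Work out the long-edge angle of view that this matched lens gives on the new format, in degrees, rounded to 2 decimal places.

Sensor diagonal = √(18.19² + 13.3²) = √507.7661 ≈ 22.5337 mm.
Sensor diagonal = √(24.89² + 18.66²) = √967.7077 ≈ 31.1080 mm.
Equal diagonal AOV ⇒ f₂ = f₁ · 31.1080/22.5337 = 69 × 1.38051 ≈ 95.2553 mm.
Long-edge AOV on the new format = 2·arctan(24.89 / (2 × 95.2553)) = 2·arctan(0.13065) ≈ 14.8869°.

14.89°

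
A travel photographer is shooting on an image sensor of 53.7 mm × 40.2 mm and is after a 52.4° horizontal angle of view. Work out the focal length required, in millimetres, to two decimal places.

From α = 2·arctan(w/2f) we get f = w / (2·tan(α/2)).
With w = 53.7 mm and α/2 = 26.2°, tan(α/2) ≈ 0.49206, so f ≈ 53.7 / 0.98412 ≈ 54.5664 mm.

54.57 mm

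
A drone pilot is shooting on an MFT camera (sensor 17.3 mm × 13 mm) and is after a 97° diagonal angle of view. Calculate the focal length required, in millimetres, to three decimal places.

9.573 mm

Sensor diagonal = √(17.3² + 13²) = √468.2900 ≈ 21.6400 mm.
From α = 2·arctan(d/2f) we get f = d / (2·tan(α/2)).
With d = 21.6400 mm and α/2 = 48.5°, tan(α/2) ≈ 1.13029, so f ≈ 21.6400 / 2.26059 ≈ 9.5727 mm.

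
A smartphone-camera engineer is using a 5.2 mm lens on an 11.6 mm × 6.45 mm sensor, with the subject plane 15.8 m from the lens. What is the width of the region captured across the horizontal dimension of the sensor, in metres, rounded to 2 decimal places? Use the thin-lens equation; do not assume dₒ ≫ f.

35.23 m

dₒ: 15.8 m = 15800 mm.
Similar triangles through the lens centre give W/dₒ = w/dᵢ; with 1/f = 1/dₒ + 1/dᵢ this gives W = w·(dₒ − f)/f.
W = 11.6 mm × (15800 − 5.2) / 5.2 = 11.6 × 3037.4615 ≈ 35234.554 mm = 35.2346 m.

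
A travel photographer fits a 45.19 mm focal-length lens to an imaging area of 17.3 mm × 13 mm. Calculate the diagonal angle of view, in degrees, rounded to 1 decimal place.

26.9°

Sensor diagonal = √(17.3² + 13²) = √468.2900 ≈ 21.6400 mm.
Angle of view α = 2·arctan(d/2f) with d = 21.6400 mm and f = 45.19 mm.
d/2f = 0.23943; arctan(0.23943) ≈ 13.4650°, so α ≈ 26.9301°.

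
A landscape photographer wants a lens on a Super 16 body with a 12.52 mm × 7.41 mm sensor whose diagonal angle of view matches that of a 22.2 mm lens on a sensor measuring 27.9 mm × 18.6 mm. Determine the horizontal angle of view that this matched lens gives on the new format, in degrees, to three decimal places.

Sensor diagonal = √(27.9² + 18.6²) = √1124.3700 ≈ 33.5316 mm.
Sensor diagonal = √(12.52² + 7.41²) = √211.6585 ≈ 14.5485 mm.
Equal diagonal AOV ⇒ f₂ = f₁ · 14.5485/33.5316 = 22.2 × 0.43387 ≈ 9.6320 mm.
Horizontal AOV on the new format = 2·arctan(12.52 / (2 × 9.6320)) = 2·arctan(0.64992) ≈ 66.0411°.

66.041°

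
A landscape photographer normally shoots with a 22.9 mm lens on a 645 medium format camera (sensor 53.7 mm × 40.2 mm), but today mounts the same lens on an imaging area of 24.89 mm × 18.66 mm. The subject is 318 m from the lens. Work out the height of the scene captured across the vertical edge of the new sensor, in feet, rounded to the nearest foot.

The focal length stays 22.9 mm; the relevant sensor dimension is now h = 18.66 mm. Object distance dₒ = 318 m = 318000 mm.
Thin-lens field height W = h·(dₒ − f)/f = 18.66 × (318000 − 22.9)/22.9 ≈ 259102.737 mm = 259102.737/304.8 ft = 850.075 ft.

850 ft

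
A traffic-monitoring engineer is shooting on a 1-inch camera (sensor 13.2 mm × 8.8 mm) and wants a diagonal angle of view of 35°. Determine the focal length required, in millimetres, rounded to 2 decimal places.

Sensor diagonal = √(13.2² + 8.8²) = √251.6800 ≈ 15.8644 mm.
From α = 2·arctan(d/2f) we get f = d / (2·tan(α/2)).
With d = 15.8644 mm and α/2 = 17.5°, tan(α/2) ≈ 0.31530, so f ≈ 15.8644 / 0.63060 ≈ 25.1578 mm.

25.16 mm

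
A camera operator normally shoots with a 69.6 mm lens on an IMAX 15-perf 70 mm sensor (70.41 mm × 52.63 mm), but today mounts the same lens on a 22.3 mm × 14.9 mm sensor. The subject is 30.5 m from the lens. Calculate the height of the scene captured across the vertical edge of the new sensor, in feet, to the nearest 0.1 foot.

21.4 ft

The focal length stays 69.6 mm; the relevant sensor dimension is now h = 14.9 mm. Object distance dₒ = 30.5 m = 30500 mm.
Thin-lens field height W = h·(dₒ − f)/f = 14.9 × (30500 − 69.6)/69.6 ≈ 6514.554 mm = 6514.554/304.8 ft = 21.3732 ft.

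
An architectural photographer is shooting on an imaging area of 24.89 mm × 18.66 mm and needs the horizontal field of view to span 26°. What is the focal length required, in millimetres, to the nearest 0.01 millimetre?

From α = 2·arctan(w/2f) we get f = w / (2·tan(α/2)).
With w = 24.89 mm and α/2 = 13°, tan(α/2) ≈ 0.23087, so f ≈ 24.89 / 0.46174 ≈ 53.9052 mm.

53.91 mm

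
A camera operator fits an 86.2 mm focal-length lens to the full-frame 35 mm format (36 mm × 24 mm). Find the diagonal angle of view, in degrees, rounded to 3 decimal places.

28.177°

Sensor diagonal = √(36² + 24²) = √1872.0000 ≈ 43.2666 mm.
Angle of view α = 2·arctan(d/2f) with d = 43.2666 mm and f = 86.2 mm.
d/2f = 0.25097; arctan(0.25097) ≈ 14.0883°, so α ≈ 28.1767°.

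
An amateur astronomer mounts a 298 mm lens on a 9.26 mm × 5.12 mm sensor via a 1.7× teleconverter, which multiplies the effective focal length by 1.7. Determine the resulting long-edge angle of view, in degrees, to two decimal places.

Effective focal length f = 298 × 1.7 = 506.6 mm.
α = 2·arctan(9.26 / (2 × 506.6)) = 2·arctan(0.00914) ≈ 1.0473°.

1.05°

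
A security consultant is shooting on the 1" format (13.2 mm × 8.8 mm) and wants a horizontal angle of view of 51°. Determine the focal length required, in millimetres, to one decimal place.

From α = 2·arctan(w/2f) we get f = w / (2·tan(α/2)).
With w = 13.2 mm and α/2 = 25.5°, tan(α/2) ≈ 0.47698, so f ≈ 13.2 / 0.95395 ≈ 13.8372 mm.

13.8 mm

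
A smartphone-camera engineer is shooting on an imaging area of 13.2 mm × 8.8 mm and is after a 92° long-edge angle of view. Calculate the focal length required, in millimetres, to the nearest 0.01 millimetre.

6.37 mm

From α = 2·arctan(w/2f) we get f = w / (2·tan(α/2)).
With w = 13.2 mm and α/2 = 46°, tan(α/2) ≈ 1.03553, so f ≈ 13.2 / 2.07106 ≈ 6.3735 mm.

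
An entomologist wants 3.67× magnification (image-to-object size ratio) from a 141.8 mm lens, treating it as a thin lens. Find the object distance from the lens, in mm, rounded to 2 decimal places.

180.44 mm

With m = dᵢ/dₒ and 1/f = 1/dₒ + 1/dᵢ, substituting dᵢ = m·dₒ gives 1/f = (1 + 1/m)/dₒ, hence dₒ = f·(1 + 1/m).
dₒ = 141.8 × (1 + 1/3.67) = 141.8 × 1.27248 ≈ 180.438 mm.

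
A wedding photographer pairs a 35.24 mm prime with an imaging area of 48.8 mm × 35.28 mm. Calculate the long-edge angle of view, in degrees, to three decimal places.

Angle of view α = 2·arctan(w/2f) with w = 48.8 mm and f = 35.24 mm.
w/2f = 0.69240; arctan(0.69240) ≈ 34.6985°, so α ≈ 69.3971°.

69.397°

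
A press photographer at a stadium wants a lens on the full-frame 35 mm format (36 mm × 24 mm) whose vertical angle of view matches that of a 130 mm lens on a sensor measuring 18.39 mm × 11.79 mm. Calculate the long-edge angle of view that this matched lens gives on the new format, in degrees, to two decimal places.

7.78°

Equal vertical AOV ⇒ f₂ = f₁ · 24/11.79 = 130 × 2.03562 ≈ 264.6310 mm.
Long-edge AOV on the new format = 2·arctan(36 / (2 × 264.6310)) = 2·arctan(0.06802) ≈ 7.7824°.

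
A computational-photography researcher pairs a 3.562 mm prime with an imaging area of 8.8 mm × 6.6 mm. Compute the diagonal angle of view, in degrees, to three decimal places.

114.143°

Sensor diagonal = √(8.8² + 6.6²) = √121.0000 ≈ 11.0000 mm.
Angle of view α = 2·arctan(d/2f) with d = 11.0000 mm and f = 3.562 mm.
d/2f = 1.54408; arctan(1.54408) ≈ 57.0714°, so α ≈ 114.1429°.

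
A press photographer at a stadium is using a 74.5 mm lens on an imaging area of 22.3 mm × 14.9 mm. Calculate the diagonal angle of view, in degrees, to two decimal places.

Sensor diagonal = √(22.3² + 14.9²) = √719.3000 ≈ 26.8198 mm.
Angle of view α = 2·arctan(d/2f) with d = 26.8198 mm and f = 74.5 mm.
d/2f = 0.18000; arctan(0.18000) ≈ 10.2039°, so α ≈ 20.4078°.

20.41°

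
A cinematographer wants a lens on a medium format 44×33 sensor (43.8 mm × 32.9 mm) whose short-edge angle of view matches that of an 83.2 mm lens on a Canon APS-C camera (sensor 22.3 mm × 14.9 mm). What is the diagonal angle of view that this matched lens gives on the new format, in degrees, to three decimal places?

Equal short-edge AOV ⇒ f₂ = f₁ · 32.9/14.9 = 83.2 × 2.20805 ≈ 183.7101 mm.
Sensor diagonal = √(43.8² + 32.9²) = √3000.8500 ≈ 54.7800 mm.
Diagonal AOV on the new format = 2·arctan(54.7800 / (2 × 183.7101)) = 2·arctan(0.14909) ≈ 16.9599°.

16.960°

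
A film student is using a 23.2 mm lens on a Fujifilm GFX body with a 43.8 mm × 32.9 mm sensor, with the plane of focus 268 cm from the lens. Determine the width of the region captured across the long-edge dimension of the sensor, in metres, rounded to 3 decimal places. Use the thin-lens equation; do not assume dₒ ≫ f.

5.016 m

dₒ: 268 cm = 2680 mm.
Similar triangles through the lens centre give W/dₒ = w/dᵢ; with 1/f = 1/dₒ + 1/dᵢ this gives W = w·(dₒ − f)/f.
W = 43.8 mm × (2680 − 23.2) / 23.2 = 43.8 × 114.5172 ≈ 5015.855 mm = 5.01586 m.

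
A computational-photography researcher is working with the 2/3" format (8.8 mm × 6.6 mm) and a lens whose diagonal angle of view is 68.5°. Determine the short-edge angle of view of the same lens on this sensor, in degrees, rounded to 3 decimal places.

44.443°

Sensor diagonal = √(8.8² + 6.6²) = √121.0000 ≈ 11.0000 mm.
From the diagonal AOV: f = 11.0000 / (2·tan(34.25°)) = 11.0000 / 1.36175 ≈ 8.0778 mm.
Short-edge AOV = 2·arctan(6.6 / (2 × 8.0778)) = 2·arctan(0.40853) ≈ 44.4425°.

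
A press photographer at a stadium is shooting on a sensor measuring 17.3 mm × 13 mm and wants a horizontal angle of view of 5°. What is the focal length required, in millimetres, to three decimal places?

From α = 2·arctan(w/2f) we get f = w / (2·tan(α/2)).
With w = 17.3 mm and α/2 = 2.5°, tan(α/2) ≈ 0.04366, so f ≈ 17.3 / 0.08732 ≈ 198.1176 mm.

198.118 mm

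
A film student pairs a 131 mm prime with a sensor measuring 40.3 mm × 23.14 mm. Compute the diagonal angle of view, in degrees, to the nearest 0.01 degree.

20.12°

Sensor diagonal = √(40.3² + 23.14²) = √2159.5496 ≈ 46.4710 mm.
Angle of view α = 2·arctan(d/2f) with d = 46.4710 mm and f = 131 mm.
d/2f = 0.17737; arctan(0.17737) ≈ 10.0580°, so α ≈ 20.1159°.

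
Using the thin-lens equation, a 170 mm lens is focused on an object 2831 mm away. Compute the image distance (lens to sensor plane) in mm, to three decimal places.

180.861 mm

1/dᵢ = 1/f − 1/dₒ = 1/170 − 1/2831 = 0.0055291 mm⁻¹.
dᵢ = 1/0.0055291 ≈ 180.8606 mm.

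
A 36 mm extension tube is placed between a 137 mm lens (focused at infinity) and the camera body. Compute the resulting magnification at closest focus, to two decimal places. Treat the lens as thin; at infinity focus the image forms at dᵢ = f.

0.26×

The tube moves the image plane from f to f + e, so dᵢ = 137 + 36 = 173 mm. Focus is achieved when 1/f = 1/dₒ + 1/dᵢ, giving dₒ = 1/(1/f − 1/(f+e)).
Magnification m = dᵢ/dₒ = (f+e)·(1/f − 1/(f+e)) = e/f = 36/137 ≈ 0.2628.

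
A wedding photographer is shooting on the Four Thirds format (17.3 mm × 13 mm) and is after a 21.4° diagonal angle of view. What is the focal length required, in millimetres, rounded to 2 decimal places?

57.26 mm

Sensor diagonal = √(17.3² + 13²) = √468.2900 ≈ 21.6400 mm.
From α = 2·arctan(d/2f) we get f = d / (2·tan(α/2)).
With d = 21.6400 mm and α/2 = 10.7°, tan(α/2) ≈ 0.18895, so f ≈ 21.6400 / 0.37790 ≈ 57.2633 mm.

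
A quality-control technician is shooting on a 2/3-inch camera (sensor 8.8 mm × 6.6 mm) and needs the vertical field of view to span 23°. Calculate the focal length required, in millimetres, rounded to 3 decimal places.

From α = 2·arctan(h/2f) we get f = h / (2·tan(α/2)).
With h = 6.6 mm and α/2 = 11.5°, tan(α/2) ≈ 0.20345, so f ≈ 6.6 / 0.40690 ≈ 16.2200 mm.

16.220 mm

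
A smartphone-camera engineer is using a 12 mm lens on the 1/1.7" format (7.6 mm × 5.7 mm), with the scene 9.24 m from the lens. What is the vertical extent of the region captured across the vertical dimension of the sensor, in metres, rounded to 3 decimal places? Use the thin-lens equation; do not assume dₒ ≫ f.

4.383 m

dₒ: 9.24 m = 9240 mm.
Similar triangles through the lens centre give W/dₒ = h/dᵢ; with 1/f = 1/dₒ + 1/dᵢ this gives W = h·(dₒ − f)/f.
W = 5.7 mm × (9240 − 12) / 12 = 5.7 × 769.0000 ≈ 4383.300 mm = 4.3833 m.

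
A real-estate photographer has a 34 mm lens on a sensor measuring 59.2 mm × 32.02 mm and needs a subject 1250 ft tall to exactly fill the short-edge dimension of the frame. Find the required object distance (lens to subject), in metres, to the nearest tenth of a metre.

404.6 m

W: 1250 ft × 304.8 mm/ft = 380999.99 mm.
Magnification m = h/W = dᵢ/dₒ; combined with 1/f = 1/dₒ + 1/dᵢ this gives dₒ = f·(1 + W/h).
dₒ = 34 mm × (1 + 381000/32.02) = 34 × 11899.8129 ≈ 404593.637 mm = 404.594 m.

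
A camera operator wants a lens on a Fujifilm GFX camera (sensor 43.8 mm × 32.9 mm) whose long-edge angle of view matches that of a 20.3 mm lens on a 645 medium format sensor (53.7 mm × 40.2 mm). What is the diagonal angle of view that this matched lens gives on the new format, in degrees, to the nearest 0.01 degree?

117.69°

Equal long-edge AOV ⇒ f₂ = f₁ · 43.8/53.7 = 20.3 × 0.81564 ≈ 16.5575 mm.
Sensor diagonal = √(43.8² + 32.9²) = √3000.8500 ≈ 54.7800 mm.
Diagonal AOV on the new format = 2·arctan(54.7800 / (2 × 16.5575)) = 2·arctan(1.65423) ≈ 117.6932°.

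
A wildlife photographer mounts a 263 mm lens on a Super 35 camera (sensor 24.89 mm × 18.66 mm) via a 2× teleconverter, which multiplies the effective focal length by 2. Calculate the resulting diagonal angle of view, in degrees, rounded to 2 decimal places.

3.39°

Effective focal length f = 263 × 2 = 526 mm.
Sensor diagonal = √(24.89² + 18.66²) = √967.7077 ≈ 31.1080 mm.
α = 2·arctan(31.108 / (2 × 526)) = 2·arctan(0.02957) ≈ 3.3875°.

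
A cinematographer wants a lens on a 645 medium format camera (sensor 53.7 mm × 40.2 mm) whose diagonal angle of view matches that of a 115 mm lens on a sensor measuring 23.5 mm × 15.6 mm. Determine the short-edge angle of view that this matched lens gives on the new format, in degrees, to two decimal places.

8.41°

Sensor diagonal = √(23.5² + 15.6²) = √795.6100 ≈ 28.2066 mm.
Sensor diagonal = √(53.7² + 40.2²) = √4499.7300 ≈ 67.0800 mm.
Equal diagonal AOV ⇒ f₂ = f₁ · 67.0800/28.2066 = 115 × 2.37817 ≈ 273.4897 mm.
Short-edge AOV on the new format = 2·arctan(40.2 / (2 × 273.4897)) = 2·arctan(0.07349) ≈ 8.4067°.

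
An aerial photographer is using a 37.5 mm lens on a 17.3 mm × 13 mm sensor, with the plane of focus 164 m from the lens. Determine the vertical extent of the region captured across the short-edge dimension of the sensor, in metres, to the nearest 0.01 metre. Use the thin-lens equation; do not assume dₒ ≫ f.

dₒ: 164 m = 164000 mm.
Similar triangles through the lens centre give W/dₒ = h/dᵢ; with 1/f = 1/dₒ + 1/dᵢ this gives W = h·(dₒ − f)/f.
W = 13 mm × (164000 − 37.5) / 37.5 = 13 × 4372.3333 ≈ 56840.333 mm = 56.8403 m.

56.84 m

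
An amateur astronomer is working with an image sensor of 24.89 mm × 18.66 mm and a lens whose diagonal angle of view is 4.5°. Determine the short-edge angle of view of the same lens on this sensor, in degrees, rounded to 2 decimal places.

2.70°

Sensor diagonal = √(24.89² + 18.66²) = √967.7077 ≈ 31.1080 mm.
From the diagonal AOV: f = 31.1080 / (2·tan(2.25°)) = 31.1080 / 0.07858 ≈ 395.8757 mm.
Short-edge AOV = 2·arctan(18.66 / (2 × 395.8757)) = 2·arctan(0.02357) ≈ 2.7002°.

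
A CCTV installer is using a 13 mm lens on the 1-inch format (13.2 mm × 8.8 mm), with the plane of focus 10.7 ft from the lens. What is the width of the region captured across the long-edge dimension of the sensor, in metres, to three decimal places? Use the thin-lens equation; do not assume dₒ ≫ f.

dₒ: 10.7 ft × 304.8 mm/ft = 3261.36 mm.
Similar triangles through the lens centre give W/dₒ = w/dᵢ; with 1/f = 1/dₒ + 1/dᵢ this gives W = w·(dₒ − f)/f.
W = 13.2 mm × (3261.36 − 13) / 13 = 13.2 × 249.8738 ≈ 3298.335 mm = 3.29833 m.

3.298 m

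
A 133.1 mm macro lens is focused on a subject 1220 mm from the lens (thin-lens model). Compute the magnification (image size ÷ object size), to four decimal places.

0.1225×

Thin lens: 1/f = 1/dₒ + 1/dᵢ → 1/dᵢ = 1/133.1 − 1/1220 = 0.0066935 mm⁻¹, so dᵢ ≈ 149.3992 mm.
Magnification m = dᵢ/dₒ = 149.3992/1220 ≈ 0.12246.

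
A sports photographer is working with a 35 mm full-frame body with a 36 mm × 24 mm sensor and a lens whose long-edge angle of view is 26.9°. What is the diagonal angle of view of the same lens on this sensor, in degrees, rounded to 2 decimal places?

32.07°

From the long-edge AOV: f = 36 / (2·tan(13.45°)) = 36 / 0.47831 ≈ 75.2647 mm.
Sensor diagonal = √(36² + 24²) = √1872.0000 ≈ 43.2666 mm.
Diagonal AOV = 2·arctan(43.2666 / (2 × 75.2647)) = 2·arctan(0.28743) ≈ 32.0724°.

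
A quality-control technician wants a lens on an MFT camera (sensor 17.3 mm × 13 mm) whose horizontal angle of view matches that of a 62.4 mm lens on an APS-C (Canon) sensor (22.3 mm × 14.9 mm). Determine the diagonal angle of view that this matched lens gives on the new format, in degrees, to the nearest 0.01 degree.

25.20°

Equal horizontal AOV ⇒ f₂ = f₁ · 17.3/22.3 = 62.4 × 0.77578 ≈ 48.4090 mm.
Sensor diagonal = √(17.3² + 13²) = √468.2900 ≈ 21.6400 mm.
Diagonal AOV on the new format = 2·arctan(21.6400 / (2 × 48.4090)) = 2·arctan(0.22351) ≈ 25.1985°.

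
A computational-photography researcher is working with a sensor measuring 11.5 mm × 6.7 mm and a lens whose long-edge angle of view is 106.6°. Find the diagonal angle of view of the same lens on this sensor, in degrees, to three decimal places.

From the long-edge AOV: f = 11.5 / (2·tan(53.3°)) = 11.5 / 2.68321 ≈ 4.2859 mm.
Sensor diagonal = √(11.5² + 6.7²) = √177.1400 ≈ 13.3094 mm.
Diagonal AOV = 2·arctan(13.3094 / (2 × 4.2859)) = 2·arctan(1.55269) ≈ 114.4334°.

114.433°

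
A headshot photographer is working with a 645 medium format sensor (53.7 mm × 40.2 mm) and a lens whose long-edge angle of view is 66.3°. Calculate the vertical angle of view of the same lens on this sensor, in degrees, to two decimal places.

From the long-edge AOV: f = 53.7 / (2·tan(33.15°)) = 53.7 / 1.30627 ≈ 41.1094 mm.
Vertical AOV = 2·arctan(40.2 / (2 × 41.1094)) = 2·arctan(0.48894) ≈ 52.1117°.

52.11°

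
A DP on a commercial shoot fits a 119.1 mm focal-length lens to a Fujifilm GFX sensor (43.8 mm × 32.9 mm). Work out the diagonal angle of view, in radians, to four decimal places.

0.4521 rad

Sensor diagonal = √(43.8² + 32.9²) = √3000.8500 ≈ 54.7800 mm.
Angle of view α = 2·arctan(d/2f) with d = 54.7800 mm and f = 119.1 mm.
d/2f = 0.22997; arctan(0.22997) ≈ 0.2260 rad, so α ≈ 0.4521 rad.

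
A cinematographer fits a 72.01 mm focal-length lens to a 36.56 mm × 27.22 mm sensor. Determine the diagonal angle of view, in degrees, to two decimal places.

Sensor diagonal = √(36.56² + 27.22²) = √2077.5620 ≈ 45.5803 mm.
Angle of view α = 2·arctan(d/2f) with d = 45.5803 mm and f = 72.01 mm.
d/2f = 0.31649; arctan(0.31649) ≈ 17.5618°, so α ≈ 35.1237°.

35.12°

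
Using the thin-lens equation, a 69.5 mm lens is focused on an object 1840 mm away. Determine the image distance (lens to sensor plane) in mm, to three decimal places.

72.228 mm

1/dᵢ = 1/f − 1/dₒ = 1/69.5 − 1/1840 = 0.0138450 mm⁻¹.
dᵢ = 1/0.0138450 ≈ 72.2282 mm.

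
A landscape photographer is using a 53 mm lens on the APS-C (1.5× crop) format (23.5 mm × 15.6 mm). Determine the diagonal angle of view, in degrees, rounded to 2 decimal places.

29.80°

Sensor diagonal = √(23.5² + 15.6²) = √795.6100 ≈ 28.2066 mm.
Angle of view α = 2·arctan(d/2f) with d = 28.2066 mm and f = 53 mm.
d/2f = 0.26610; arctan(0.26610) ≈ 14.9011°, so α ≈ 29.8022°.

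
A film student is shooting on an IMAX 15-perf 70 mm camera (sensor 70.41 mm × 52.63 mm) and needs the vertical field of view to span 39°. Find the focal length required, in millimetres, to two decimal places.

74.31 mm

From α = 2·arctan(h/2f) we get f = h / (2·tan(α/2)).
With h = 52.63 mm and α/2 = 19.5°, tan(α/2) ≈ 0.35412, so f ≈ 52.63 / 0.70824 ≈ 74.3113 mm.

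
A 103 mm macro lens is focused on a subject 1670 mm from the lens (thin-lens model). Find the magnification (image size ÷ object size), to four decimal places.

Thin lens: 1/f = 1/dₒ + 1/dᵢ → 1/dᵢ = 1/103 − 1/1670 = 0.0091099 mm⁻¹, so dᵢ ≈ 109.7703 mm.
Magnification m = dᵢ/dₒ = 109.7703/1670 ≈ 0.06573.

0.0657×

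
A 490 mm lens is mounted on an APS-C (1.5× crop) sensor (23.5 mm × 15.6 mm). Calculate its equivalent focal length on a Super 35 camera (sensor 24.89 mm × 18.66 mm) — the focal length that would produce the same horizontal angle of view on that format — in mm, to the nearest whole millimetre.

519 mm

Equal angle of view means equal width/f ratio, so f₂ = f₁ · (width₂/width₁) = 490 × 24.89/23.5.
f₂ = 490 × 1.05915 ≈ 518.983 mm.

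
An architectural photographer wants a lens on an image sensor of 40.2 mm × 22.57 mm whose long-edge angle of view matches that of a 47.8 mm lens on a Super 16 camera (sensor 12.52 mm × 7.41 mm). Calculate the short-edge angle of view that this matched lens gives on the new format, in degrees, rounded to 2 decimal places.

Equal long-edge AOV ⇒ f₂ = f₁ · 40.2/12.52 = 47.8 × 3.21086 ≈ 153.4792 mm.
Short-edge AOV on the new format = 2·arctan(22.57 / (2 × 153.4792)) = 2·arctan(0.07353) ≈ 8.4105°.

8.41°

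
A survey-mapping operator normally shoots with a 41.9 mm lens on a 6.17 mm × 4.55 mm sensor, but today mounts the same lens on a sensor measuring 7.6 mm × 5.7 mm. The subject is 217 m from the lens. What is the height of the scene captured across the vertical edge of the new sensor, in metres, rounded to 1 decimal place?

The focal length stays 41.9 mm; the relevant sensor dimension is now h = 5.7 mm. Object distance dₒ = 217 m = 217000 mm.
Thin-lens field height W = h·(dₒ − f)/f = 5.7 × (217000 − 41.9)/41.9 ≈ 29514.586 mm = 29.5146 m.

29.5 m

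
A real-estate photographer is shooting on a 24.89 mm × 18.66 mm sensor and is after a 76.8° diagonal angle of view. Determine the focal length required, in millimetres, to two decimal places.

Sensor diagonal = √(24.89² + 18.66²) = √967.7077 ≈ 31.1080 mm.
From α = 2·arctan(d/2f) we get f = d / (2·tan(α/2)).
With d = 31.1080 mm and α/2 = 38.4°, tan(α/2) ≈ 0.79259, so f ≈ 31.1080 / 1.58518 ≈ 19.6243 mm.

19.62 mm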